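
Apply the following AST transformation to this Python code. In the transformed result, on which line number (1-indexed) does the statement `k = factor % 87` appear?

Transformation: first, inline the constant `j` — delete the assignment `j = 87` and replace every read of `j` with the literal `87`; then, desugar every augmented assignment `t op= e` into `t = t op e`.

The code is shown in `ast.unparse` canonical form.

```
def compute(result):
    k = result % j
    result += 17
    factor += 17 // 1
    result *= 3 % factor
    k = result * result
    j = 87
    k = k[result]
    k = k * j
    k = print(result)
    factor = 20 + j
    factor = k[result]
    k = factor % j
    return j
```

Transformed code:
def compute(result):
    k = result % 87
    result = result + 17
    factor = factor + 17 // 1
    result = result * (3 % factor)
    k = result * result
    k = k[result]
    k = k * 87
    k = print(result)
    factor = 20 + 87
    factor = k[result]
    k = factor % 87
    return 87

12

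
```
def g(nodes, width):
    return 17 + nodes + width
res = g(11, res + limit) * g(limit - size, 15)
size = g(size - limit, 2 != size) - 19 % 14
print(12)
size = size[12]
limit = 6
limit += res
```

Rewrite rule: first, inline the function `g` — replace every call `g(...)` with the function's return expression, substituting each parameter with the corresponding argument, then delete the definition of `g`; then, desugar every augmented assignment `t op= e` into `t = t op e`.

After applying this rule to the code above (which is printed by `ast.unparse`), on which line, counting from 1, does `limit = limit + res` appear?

6

Transformed code:
res = (17 + 11 + (res + limit)) * (17 + (limit - size) + 15)
size = 17 + (size - limit) + (2 != size) - 19 % 14
print(12)
size = size[12]
limit = 6
limit = limit + res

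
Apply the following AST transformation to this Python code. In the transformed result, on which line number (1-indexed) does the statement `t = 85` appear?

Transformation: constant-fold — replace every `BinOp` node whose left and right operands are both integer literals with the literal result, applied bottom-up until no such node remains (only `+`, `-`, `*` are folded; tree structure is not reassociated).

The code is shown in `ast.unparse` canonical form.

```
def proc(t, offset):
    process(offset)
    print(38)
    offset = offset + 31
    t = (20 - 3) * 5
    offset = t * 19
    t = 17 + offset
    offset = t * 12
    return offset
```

Transformed code:
def proc(t, offset):
    process(offset)
    print(38)
    offset = offset + 31
    t = 85
    offset = t * 19
    t = 17 + offset
    offset = t * 12
    return offset

5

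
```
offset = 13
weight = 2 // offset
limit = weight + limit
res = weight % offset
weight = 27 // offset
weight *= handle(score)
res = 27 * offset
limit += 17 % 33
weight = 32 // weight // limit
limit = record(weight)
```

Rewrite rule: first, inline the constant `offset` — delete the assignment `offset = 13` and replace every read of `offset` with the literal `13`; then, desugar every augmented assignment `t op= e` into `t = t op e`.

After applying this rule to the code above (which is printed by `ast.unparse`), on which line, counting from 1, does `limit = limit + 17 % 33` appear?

Transformed code:
weight = 2 // 13
limit = weight + limit
res = weight % 13
weight = 27 // 13
weight = weight * handle(score)
res = 27 * 13
limit = limit + 17 % 33
weight = 32 // weight // limit
limit = record(weight)

7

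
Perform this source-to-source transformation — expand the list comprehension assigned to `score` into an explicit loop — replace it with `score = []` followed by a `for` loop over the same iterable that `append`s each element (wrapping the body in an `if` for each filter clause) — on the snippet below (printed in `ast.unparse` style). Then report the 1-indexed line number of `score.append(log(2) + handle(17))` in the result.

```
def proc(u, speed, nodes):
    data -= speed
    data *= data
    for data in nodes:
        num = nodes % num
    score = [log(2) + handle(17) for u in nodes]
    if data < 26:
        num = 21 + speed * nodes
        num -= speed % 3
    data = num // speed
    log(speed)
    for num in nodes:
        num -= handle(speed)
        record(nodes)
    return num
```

8

Transformed code:
def proc(u, speed, nodes):
    data -= speed
    data *= data
    for data in nodes:
        num = nodes % num
    score = []
    for u in nodes:
        score.append(log(2) + handle(17))
    if data < 26:
        num = 21 + speed * nodes
        num -= speed % 3
    data = num // speed
    log(speed)
    for num in nodes:
        num -= handle(speed)
        record(nodes)
    return num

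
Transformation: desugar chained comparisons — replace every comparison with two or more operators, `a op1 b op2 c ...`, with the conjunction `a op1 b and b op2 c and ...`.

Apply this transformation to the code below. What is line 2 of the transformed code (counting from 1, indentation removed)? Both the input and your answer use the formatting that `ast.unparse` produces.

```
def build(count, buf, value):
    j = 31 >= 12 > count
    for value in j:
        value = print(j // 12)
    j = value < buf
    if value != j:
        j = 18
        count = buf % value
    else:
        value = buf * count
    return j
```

j = 31 >= 12 and 12 > count

Transformed code:
def build(count, buf, value):
    j = 31 >= 12 and 12 > count
    for value in j:
        value = print(j // 12)
    j = value < buf
    if value != j:
        j = 18
        count = buf % value
    else:
        value = buf * count
    return j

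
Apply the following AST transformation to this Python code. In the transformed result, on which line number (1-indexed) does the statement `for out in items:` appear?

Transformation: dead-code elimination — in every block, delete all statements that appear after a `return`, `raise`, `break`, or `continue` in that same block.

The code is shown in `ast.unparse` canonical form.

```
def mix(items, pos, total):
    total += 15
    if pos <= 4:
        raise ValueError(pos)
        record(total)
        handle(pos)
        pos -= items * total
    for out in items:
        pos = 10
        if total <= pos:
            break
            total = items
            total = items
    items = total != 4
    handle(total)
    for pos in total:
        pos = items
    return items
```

Transformed code:
def mix(items, pos, total):
    total += 15
    if pos <= 4:
        raise ValueError(pos)
    for out in items:
        pos = 10
        if total <= pos:
            break
    items = total != 4
    handle(total)
    for pos in total:
        pos = items
    return items

5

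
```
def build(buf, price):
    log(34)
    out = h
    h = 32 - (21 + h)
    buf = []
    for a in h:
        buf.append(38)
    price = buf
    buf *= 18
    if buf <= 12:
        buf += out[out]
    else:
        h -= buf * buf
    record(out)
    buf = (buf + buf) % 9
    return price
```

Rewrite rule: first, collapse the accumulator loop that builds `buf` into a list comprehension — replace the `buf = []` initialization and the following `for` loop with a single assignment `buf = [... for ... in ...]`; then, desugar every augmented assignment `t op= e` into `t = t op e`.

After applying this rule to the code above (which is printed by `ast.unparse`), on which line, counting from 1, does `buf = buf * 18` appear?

Transformed code:
def build(buf, price):
    log(34)
    out = h
    h = 32 - (21 + h)
    buf = [38 for a in h]
    price = buf
    buf = buf * 18
    if buf <= 12:
        buf = buf + out[out]
    else:
        h = h - buf * buf
    record(out)
    buf = (buf + buf) % 9
    return price

7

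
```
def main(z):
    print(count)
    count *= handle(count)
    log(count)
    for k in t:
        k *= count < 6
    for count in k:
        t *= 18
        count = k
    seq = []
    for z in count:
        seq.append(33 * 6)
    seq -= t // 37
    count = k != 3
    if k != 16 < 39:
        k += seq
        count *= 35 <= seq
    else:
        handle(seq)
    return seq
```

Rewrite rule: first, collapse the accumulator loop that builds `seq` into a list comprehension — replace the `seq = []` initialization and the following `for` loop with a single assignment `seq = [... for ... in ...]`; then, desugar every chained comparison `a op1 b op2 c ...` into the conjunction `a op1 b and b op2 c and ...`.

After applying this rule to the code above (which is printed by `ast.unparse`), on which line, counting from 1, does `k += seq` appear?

14

Transformed code:
def main(z):
    print(count)
    count *= handle(count)
    log(count)
    for k in t:
        k *= count < 6
    for count in k:
        t *= 18
        count = k
    seq = [33 * 6 for z in count]
    seq -= t // 37
    count = k != 3
    if k != 16 and 16 < 39:
        k += seq
        count *= 35 <= seq
    else:
        handle(seq)
    return seq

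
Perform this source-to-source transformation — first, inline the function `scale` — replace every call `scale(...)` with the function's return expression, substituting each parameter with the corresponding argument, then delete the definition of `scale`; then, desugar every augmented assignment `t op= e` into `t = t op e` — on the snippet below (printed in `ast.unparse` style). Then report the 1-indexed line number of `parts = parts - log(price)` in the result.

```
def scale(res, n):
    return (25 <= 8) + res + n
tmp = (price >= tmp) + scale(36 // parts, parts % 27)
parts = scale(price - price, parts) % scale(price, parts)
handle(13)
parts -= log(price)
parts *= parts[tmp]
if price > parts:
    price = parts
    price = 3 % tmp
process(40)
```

4

Transformed code:
tmp = (price >= tmp) + ((25 <= 8) + 36 // parts + parts % 27)
parts = ((25 <= 8) + (price - price) + parts) % ((25 <= 8) + price + parts)
handle(13)
parts = parts - log(price)
parts = parts * parts[tmp]
if price > parts:
    price = parts
    price = 3 % tmp
process(40)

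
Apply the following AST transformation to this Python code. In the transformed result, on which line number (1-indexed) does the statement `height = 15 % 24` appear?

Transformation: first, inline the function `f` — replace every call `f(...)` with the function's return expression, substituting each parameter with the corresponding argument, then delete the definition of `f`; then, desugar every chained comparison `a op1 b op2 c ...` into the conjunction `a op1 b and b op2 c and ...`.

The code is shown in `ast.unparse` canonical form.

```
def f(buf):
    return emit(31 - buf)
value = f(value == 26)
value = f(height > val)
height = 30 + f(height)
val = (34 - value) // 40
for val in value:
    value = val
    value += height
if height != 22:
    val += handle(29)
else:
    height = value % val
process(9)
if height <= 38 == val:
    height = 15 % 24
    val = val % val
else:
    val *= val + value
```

14

Transformed code:
value = emit(31 - (value == 26))
value = emit(31 - (height > val))
height = 30 + emit(31 - height)
val = (34 - value) // 40
for val in value:
    value = val
    value += height
if height != 22:
    val += handle(29)
else:
    height = value % val
process(9)
if height <= 38 and 38 == val:
    height = 15 % 24
    val = val % val
else:
    val *= val + value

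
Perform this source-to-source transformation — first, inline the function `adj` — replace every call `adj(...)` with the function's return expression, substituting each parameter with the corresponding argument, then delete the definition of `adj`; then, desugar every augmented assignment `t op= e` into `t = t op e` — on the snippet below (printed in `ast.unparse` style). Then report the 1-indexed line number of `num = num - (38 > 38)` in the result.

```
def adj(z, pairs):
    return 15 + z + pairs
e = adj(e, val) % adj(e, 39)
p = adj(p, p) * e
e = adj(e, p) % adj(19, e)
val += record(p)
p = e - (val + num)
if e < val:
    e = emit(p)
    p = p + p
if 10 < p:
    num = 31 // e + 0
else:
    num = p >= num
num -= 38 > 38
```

13

Transformed code:
e = (15 + e + val) % (15 + e + 39)
p = (15 + p + p) * e
e = (15 + e + p) % (15 + 19 + e)
val = val + record(p)
p = e - (val + num)
if e < val:
    e = emit(p)
    p = p + p
if 10 < p:
    num = 31 // e + 0
else:
    num = p >= num
num = num - (38 > 38)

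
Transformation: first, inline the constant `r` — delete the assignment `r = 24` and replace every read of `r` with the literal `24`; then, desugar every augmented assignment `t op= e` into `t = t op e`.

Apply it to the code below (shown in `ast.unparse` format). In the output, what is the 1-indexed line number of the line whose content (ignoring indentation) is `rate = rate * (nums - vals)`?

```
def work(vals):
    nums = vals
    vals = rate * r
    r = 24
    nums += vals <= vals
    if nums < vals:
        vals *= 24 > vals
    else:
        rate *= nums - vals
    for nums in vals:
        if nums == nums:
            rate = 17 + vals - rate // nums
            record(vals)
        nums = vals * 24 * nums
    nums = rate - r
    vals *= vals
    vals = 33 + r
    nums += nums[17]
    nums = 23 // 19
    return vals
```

Transformed code:
def work(vals):
    nums = vals
    vals = rate * 24
    nums = nums + (vals <= vals)
    if nums < vals:
        vals = vals * (24 > vals)
    else:
        rate = rate * (nums - vals)
    for nums in vals:
        if nums == nums:
            rate = 17 + vals - rate // nums
            record(vals)
        nums = vals * 24 * nums
    nums = rate - 24
    vals = vals * vals
    vals = 33 + 24
    nums = nums + nums[17]
    nums = 23 // 19
    return vals

8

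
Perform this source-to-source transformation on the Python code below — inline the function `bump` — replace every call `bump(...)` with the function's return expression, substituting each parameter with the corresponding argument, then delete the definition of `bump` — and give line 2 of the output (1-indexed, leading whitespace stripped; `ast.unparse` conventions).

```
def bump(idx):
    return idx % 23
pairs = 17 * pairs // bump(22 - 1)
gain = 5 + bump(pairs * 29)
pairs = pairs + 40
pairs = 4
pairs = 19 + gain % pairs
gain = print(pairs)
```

Transformed code:
pairs = 17 * pairs // ((22 - 1) % 23)
gain = 5 + pairs * 29 % 23
pairs = pairs + 40
pairs = 4
pairs = 19 + gain % pairs
gain = print(pairs)

gain = 5 + pairs * 29 % 23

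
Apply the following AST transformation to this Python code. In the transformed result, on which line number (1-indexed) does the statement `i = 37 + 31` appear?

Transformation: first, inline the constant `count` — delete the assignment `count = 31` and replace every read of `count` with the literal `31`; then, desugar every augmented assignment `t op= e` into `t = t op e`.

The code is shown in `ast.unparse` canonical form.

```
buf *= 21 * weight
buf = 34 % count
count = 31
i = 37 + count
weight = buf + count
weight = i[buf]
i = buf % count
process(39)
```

3

Transformed code:
buf = buf * (21 * weight)
buf = 34 % 31
i = 37 + 31
weight = buf + 31
weight = i[buf]
i = buf % 31
process(39)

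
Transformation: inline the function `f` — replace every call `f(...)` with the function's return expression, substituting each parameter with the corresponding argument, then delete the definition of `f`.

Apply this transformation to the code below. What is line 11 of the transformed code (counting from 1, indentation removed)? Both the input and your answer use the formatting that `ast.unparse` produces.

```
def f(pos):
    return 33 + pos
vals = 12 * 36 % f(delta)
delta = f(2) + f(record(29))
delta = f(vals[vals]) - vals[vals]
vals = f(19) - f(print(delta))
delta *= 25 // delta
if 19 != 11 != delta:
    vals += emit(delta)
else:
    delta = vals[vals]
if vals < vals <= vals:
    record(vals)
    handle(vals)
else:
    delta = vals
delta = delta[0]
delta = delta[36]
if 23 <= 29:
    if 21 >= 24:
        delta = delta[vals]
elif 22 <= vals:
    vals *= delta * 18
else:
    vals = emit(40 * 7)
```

record(vals)

Transformed code:
vals = 12 * 36 % (33 + delta)
delta = 33 + 2 + (33 + record(29))
delta = 33 + vals[vals] - vals[vals]
vals = 33 + 19 - (33 + print(delta))
delta *= 25 // delta
if 19 != 11 != delta:
    vals += emit(delta)
else:
    delta = vals[vals]
if vals < vals <= vals:
    record(vals)
    handle(vals)
else:
    delta = vals
delta = delta[0]
delta = delta[36]
if 23 <= 29:
    if 21 >= 24:
        delta = delta[vals]
elif 22 <= vals:
    vals *= delta * 18
else:
    vals = emit(40 * 7)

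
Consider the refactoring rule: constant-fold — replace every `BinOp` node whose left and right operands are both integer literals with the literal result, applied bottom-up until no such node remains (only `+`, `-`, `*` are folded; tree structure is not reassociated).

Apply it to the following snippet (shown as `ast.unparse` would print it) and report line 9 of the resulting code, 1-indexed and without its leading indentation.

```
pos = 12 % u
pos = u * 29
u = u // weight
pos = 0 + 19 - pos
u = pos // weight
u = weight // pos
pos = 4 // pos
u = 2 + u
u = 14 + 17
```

u = 31

Transformed code:
pos = 12 % u
pos = u * 29
u = u // weight
pos = 19 - pos
u = pos // weight
u = weight // pos
pos = 4 // pos
u = 2 + u
u = 31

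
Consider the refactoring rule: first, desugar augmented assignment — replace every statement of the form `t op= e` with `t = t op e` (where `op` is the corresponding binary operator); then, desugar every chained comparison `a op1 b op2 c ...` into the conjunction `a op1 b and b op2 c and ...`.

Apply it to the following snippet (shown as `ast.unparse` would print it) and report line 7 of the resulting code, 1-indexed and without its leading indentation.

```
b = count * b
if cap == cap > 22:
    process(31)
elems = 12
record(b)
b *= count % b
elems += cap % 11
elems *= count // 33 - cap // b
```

elems = elems + cap % 11

Transformed code:
b = count * b
if cap == cap and cap > 22:
    process(31)
elems = 12
record(b)
b = b * (count % b)
elems = elems + cap % 11
elems = elems * (count // 33 - cap // b)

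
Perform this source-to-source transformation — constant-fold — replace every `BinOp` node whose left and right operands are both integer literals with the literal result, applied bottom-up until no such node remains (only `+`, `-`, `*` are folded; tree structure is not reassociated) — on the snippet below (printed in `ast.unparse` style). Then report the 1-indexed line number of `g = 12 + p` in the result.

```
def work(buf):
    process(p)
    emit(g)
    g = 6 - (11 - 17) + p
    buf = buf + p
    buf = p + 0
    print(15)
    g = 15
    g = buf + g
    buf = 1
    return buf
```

4

Transformed code:
def work(buf):
    process(p)
    emit(g)
    g = 12 + p
    buf = buf + p
    buf = p + 0
    print(15)
    g = 15
    g = buf + g
    buf = 1
    return buf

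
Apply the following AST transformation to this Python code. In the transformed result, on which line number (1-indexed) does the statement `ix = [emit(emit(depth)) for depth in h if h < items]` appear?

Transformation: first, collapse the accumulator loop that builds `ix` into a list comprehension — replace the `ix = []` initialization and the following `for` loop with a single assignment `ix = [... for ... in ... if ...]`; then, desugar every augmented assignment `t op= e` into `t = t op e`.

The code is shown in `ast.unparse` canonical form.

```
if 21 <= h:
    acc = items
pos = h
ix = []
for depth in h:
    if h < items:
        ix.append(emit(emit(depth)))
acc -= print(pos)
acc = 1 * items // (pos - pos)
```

Transformed code:
if 21 <= h:
    acc = items
pos = h
ix = [emit(emit(depth)) for depth in h if h < items]
acc = acc - print(pos)
acc = 1 * items // (pos - pos)

4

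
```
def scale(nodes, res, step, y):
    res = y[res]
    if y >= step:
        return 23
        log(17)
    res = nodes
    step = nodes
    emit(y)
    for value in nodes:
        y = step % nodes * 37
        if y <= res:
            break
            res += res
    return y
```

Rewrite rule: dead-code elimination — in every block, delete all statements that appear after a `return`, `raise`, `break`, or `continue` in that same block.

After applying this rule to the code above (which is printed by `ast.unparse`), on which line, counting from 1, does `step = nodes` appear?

Transformed code:
def scale(nodes, res, step, y):
    res = y[res]
    if y >= step:
        return 23
    res = nodes
    step = nodes
    emit(y)
    for value in nodes:
        y = step % nodes * 37
        if y <= res:
            break
    return y

6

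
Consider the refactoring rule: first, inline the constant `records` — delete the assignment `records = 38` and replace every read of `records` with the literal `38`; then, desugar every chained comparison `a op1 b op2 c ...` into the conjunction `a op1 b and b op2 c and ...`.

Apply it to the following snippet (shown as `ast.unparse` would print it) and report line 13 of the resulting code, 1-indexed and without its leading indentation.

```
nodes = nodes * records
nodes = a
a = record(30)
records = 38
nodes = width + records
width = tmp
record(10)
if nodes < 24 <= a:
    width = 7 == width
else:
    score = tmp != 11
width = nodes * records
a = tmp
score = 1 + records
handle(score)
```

score = 1 + 38

Transformed code:
nodes = nodes * 38
nodes = a
a = record(30)
nodes = width + 38
width = tmp
record(10)
if nodes < 24 and 24 <= a:
    width = 7 == width
else:
    score = tmp != 11
width = nodes * 38
a = tmp
score = 1 + 38
handle(score)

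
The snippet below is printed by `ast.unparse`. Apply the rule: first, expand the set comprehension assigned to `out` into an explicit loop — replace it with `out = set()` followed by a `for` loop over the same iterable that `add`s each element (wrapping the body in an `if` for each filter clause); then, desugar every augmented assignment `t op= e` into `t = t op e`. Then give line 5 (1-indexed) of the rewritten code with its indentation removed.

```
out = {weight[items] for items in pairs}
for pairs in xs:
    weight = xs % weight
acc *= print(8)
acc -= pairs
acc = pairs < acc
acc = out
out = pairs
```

Transformed code:
out = set()
for items in pairs:
    out.add(weight[items])
for pairs in xs:
    weight = xs % weight
acc = acc * print(8)
acc = acc - pairs
acc = pairs < acc
acc = out
out = pairs

weight = xs % weight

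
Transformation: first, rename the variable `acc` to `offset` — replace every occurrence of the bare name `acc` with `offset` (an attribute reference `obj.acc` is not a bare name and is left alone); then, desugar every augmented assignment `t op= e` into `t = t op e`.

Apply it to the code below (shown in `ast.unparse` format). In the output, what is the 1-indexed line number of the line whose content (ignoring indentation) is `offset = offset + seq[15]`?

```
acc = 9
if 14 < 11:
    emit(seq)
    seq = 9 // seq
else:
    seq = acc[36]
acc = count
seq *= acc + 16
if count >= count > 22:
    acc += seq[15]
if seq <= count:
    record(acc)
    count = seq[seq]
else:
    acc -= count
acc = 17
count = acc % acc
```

10

Transformed code:
offset = 9
if 14 < 11:
    emit(seq)
    seq = 9 // seq
else:
    seq = offset[36]
offset = count
seq = seq * (offset + 16)
if count >= count > 22:
    offset = offset + seq[15]
if seq <= count:
    record(offset)
    count = seq[seq]
else:
    offset = offset - count
offset = 17
count = offset % offset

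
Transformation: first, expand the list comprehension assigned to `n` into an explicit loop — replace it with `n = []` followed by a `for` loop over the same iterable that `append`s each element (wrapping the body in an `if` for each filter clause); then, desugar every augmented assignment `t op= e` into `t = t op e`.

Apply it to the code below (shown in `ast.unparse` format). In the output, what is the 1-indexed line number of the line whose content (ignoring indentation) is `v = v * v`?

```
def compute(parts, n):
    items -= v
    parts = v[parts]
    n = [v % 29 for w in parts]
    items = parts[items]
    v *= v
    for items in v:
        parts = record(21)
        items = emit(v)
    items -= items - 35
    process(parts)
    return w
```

8

Transformed code:
def compute(parts, n):
    items = items - v
    parts = v[parts]
    n = []
    for w in parts:
        n.append(v % 29)
    items = parts[items]
    v = v * v
    for items in v:
        parts = record(21)
        items = emit(v)
    items = items - (items - 35)
    process(parts)
    return w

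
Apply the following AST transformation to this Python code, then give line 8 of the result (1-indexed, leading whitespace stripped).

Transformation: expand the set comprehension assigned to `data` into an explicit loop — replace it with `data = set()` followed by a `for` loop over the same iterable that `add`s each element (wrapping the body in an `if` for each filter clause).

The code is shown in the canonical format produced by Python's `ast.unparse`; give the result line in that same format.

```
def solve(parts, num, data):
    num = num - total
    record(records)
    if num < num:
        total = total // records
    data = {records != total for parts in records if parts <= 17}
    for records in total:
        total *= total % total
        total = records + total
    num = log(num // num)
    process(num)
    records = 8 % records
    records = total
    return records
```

Transformed code:
def solve(parts, num, data):
    num = num - total
    record(records)
    if num < num:
        total = total // records
    data = set()
    for parts in records:
        if parts <= 17:
            data.add(records != total)
    for records in total:
        total *= total % total
        total = records + total
    num = log(num // num)
    process(num)
    records = 8 % records
    records = total
    return records

if parts <= 17:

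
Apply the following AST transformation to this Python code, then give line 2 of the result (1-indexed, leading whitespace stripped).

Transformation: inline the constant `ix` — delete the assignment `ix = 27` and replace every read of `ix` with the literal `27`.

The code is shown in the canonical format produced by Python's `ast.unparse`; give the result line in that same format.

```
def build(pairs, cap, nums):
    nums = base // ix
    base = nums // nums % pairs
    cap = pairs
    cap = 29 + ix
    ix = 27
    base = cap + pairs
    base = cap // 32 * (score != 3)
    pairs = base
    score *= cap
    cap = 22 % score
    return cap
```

Transformed code:
def build(pairs, cap, nums):
    nums = base // 27
    base = nums // nums % pairs
    cap = pairs
    cap = 29 + 27
    base = cap + pairs
    base = cap // 32 * (score != 3)
    pairs = base
    score *= cap
    cap = 22 % score
    return cap

nums = base // 27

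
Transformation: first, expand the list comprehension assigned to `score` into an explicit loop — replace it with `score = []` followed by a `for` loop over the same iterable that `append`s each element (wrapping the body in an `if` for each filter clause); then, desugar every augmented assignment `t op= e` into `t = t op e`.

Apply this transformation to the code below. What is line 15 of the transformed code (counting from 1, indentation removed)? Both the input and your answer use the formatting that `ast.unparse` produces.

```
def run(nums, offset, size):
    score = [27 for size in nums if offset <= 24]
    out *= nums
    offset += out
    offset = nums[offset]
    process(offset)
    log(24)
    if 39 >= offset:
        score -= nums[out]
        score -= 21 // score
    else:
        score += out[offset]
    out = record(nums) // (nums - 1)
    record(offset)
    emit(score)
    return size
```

Transformed code:
def run(nums, offset, size):
    score = []
    for size in nums:
        if offset <= 24:
            score.append(27)
    out = out * nums
    offset = offset + out
    offset = nums[offset]
    process(offset)
    log(24)
    if 39 >= offset:
        score = score - nums[out]
        score = score - 21 // score
    else:
        score = score + out[offset]
    out = record(nums) // (nums - 1)
    record(offset)
    emit(score)
    return size

score = score + out[offset]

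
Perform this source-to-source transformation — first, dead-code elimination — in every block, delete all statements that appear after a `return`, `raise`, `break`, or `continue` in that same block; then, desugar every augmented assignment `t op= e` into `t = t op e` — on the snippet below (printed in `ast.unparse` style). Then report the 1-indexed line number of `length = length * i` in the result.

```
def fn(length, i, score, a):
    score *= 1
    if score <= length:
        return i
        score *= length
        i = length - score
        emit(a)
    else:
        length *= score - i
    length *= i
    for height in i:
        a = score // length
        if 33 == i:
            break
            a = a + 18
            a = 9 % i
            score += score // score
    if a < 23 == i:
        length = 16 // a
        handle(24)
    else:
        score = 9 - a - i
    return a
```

7

Transformed code:
def fn(length, i, score, a):
    score = score * 1
    if score <= length:
        return i
    else:
        length = length * (score - i)
    length = length * i
    for height in i:
        a = score // length
        if 33 == i:
            break
    if a < 23 == i:
        length = 16 // a
        handle(24)
    else:
        score = 9 - a - i
    return a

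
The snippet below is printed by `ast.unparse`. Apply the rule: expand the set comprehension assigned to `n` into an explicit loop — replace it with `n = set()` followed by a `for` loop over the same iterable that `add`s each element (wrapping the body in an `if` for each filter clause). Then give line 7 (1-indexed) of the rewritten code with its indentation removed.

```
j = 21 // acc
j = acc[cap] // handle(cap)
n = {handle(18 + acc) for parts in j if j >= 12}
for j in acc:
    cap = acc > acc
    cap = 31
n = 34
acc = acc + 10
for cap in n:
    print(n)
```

for j in acc:

Transformed code:
j = 21 // acc
j = acc[cap] // handle(cap)
n = set()
for parts in j:
    if j >= 12:
        n.add(handle(18 + acc))
for j in acc:
    cap = acc > acc
    cap = 31
n = 34
acc = acc + 10
for cap in n:
    print(n)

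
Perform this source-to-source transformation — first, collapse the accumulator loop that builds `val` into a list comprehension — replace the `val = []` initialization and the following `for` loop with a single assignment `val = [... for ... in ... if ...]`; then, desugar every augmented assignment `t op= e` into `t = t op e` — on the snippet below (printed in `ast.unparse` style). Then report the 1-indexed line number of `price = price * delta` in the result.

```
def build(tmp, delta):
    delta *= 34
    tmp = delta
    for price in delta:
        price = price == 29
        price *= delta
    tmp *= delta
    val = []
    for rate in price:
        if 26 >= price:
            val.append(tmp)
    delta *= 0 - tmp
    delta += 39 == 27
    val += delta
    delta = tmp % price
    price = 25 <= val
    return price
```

Transformed code:
def build(tmp, delta):
    delta = delta * 34
    tmp = delta
    for price in delta:
        price = price == 29
        price = price * delta
    tmp = tmp * delta
    val = [tmp for rate in price if 26 >= price]
    delta = delta * (0 - tmp)
    delta = delta + (39 == 27)
    val = val + delta
    delta = tmp % price
    price = 25 <= val
    return price

6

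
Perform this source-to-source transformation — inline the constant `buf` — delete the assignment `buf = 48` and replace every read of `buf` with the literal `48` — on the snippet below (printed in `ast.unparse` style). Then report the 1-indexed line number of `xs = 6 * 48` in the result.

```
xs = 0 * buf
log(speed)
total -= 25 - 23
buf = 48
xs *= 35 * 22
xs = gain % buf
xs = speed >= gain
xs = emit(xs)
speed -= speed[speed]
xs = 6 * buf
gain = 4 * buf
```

9

Transformed code:
xs = 0 * 48
log(speed)
total -= 25 - 23
xs *= 35 * 22
xs = gain % 48
xs = speed >= gain
xs = emit(xs)
speed -= speed[speed]
xs = 6 * 48
gain = 4 * 48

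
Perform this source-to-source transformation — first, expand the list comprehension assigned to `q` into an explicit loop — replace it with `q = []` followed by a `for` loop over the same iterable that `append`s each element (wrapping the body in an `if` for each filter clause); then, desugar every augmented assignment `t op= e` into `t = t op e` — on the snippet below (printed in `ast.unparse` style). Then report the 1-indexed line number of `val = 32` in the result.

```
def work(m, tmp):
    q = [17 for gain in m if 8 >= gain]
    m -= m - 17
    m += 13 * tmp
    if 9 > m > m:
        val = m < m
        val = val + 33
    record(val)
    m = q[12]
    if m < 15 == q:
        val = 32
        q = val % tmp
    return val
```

Transformed code:
def work(m, tmp):
    q = []
    for gain in m:
        if 8 >= gain:
            q.append(17)
    m = m - (m - 17)
    m = m + 13 * tmp
    if 9 > m > m:
        val = m < m
        val = val + 33
    record(val)
    m = q[12]
    if m < 15 == q:
        val = 32
        q = val % tmp
    return val

14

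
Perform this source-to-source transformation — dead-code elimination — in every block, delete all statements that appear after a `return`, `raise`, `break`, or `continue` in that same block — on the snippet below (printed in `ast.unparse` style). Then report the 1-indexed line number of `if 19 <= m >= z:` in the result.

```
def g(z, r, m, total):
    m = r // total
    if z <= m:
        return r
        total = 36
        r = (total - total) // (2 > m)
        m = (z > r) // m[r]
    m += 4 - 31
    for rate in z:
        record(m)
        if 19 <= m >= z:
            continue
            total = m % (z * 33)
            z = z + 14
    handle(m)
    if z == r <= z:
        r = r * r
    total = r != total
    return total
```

Transformed code:
def g(z, r, m, total):
    m = r // total
    if z <= m:
        return r
    m += 4 - 31
    for rate in z:
        record(m)
        if 19 <= m >= z:
            continue
    handle(m)
    if z == r <= z:
        r = r * r
    total = r != total
    return total

8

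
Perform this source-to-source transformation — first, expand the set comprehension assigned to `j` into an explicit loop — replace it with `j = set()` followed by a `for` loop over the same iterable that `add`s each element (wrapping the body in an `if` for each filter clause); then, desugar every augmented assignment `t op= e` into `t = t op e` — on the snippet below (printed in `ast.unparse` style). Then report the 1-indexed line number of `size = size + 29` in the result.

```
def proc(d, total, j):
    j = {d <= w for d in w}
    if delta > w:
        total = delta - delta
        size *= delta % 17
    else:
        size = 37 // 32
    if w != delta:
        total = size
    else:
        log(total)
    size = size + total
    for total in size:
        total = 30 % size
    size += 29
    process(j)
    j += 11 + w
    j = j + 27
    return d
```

Transformed code:
def proc(d, total, j):
    j = set()
    for d in w:
        j.add(d <= w)
    if delta > w:
        total = delta - delta
        size = size * (delta % 17)
    else:
        size = 37 // 32
    if w != delta:
        total = size
    else:
        log(total)
    size = size + total
    for total in size:
        total = 30 % size
    size = size + 29
    process(j)
    j = j + (11 + w)
    j = j + 27
    return d

17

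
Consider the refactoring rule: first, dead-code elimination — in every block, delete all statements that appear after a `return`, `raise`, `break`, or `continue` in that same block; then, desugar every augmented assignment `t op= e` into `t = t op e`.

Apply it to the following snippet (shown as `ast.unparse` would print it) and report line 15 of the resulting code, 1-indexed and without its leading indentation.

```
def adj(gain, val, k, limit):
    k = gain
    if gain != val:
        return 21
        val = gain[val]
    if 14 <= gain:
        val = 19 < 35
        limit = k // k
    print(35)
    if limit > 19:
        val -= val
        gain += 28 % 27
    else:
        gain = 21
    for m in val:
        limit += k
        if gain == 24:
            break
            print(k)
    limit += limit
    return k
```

Transformed code:
def adj(gain, val, k, limit):
    k = gain
    if gain != val:
        return 21
    if 14 <= gain:
        val = 19 < 35
        limit = k // k
    print(35)
    if limit > 19:
        val = val - val
        gain = gain + 28 % 27
    else:
        gain = 21
    for m in val:
        limit = limit + k
        if gain == 24:
            break
    limit = limit + limit
    return k

limit = limit + k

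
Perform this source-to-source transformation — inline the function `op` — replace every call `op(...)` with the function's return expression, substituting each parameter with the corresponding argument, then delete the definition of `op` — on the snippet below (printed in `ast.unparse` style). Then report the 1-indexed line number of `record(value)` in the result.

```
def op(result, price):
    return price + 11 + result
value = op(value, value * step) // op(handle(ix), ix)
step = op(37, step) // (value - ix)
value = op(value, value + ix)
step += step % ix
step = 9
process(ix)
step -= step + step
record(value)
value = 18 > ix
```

8

Transformed code:
value = (value * step + 11 + value) // (ix + 11 + handle(ix))
step = (step + 11 + 37) // (value - ix)
value = value + ix + 11 + value
step += step % ix
step = 9
process(ix)
step -= step + step
record(value)
value = 18 > ix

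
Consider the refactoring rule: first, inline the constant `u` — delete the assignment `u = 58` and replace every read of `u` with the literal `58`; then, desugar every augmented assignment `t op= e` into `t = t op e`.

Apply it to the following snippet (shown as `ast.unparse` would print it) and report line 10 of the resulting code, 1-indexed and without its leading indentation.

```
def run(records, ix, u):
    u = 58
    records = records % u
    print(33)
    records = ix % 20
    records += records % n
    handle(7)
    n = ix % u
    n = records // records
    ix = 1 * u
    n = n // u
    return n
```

n = n // 58

Transformed code:
def run(records, ix, u):
    records = records % 58
    print(33)
    records = ix % 20
    records = records + records % n
    handle(7)
    n = ix % 58
    n = records // records
    ix = 1 * 58
    n = n // 58
    return n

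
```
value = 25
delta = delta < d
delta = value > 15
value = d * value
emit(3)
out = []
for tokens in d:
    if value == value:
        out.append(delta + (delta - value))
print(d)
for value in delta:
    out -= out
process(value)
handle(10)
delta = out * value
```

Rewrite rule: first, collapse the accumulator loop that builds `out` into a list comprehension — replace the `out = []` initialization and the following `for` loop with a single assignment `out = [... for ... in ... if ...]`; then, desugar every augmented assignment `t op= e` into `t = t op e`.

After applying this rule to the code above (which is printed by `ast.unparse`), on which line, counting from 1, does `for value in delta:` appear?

Transformed code:
value = 25
delta = delta < d
delta = value > 15
value = d * value
emit(3)
out = [delta + (delta - value) for tokens in d if value == value]
print(d)
for value in delta:
    out = out - out
process(value)
handle(10)
delta = out * value

8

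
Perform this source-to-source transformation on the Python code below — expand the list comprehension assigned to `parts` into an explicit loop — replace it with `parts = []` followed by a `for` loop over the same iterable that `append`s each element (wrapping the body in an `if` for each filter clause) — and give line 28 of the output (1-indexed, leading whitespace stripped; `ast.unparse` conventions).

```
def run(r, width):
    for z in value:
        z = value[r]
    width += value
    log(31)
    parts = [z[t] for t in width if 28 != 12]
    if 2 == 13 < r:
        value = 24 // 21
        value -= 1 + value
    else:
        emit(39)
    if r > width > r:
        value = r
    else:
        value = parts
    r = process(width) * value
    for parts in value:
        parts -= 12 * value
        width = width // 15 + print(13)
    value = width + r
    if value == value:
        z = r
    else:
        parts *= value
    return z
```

return z

Transformed code:
def run(r, width):
    for z in value:
        z = value[r]
    width += value
    log(31)
    parts = []
    for t in width:
        if 28 != 12:
            parts.append(z[t])
    if 2 == 13 < r:
        value = 24 // 21
        value -= 1 + value
    else:
        emit(39)
    if r > width > r:
        value = r
    else:
        value = parts
    r = process(width) * value
    for parts in value:
        parts -= 12 * value
        width = width // 15 + print(13)
    value = width + r
    if value == value:
        z = r
    else:
        parts *= value
    return z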